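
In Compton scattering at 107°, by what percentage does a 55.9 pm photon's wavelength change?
5.6095%

Calculate the Compton shift:
Δλ = λ_C(1 - cos(107°))
Δλ = 2.4263 × (1 - cos(107°))
Δλ = 2.4263 × 1.2924
Δλ = 3.1357 pm

Percentage change:
(Δλ/λ₀) × 100 = (3.1357/55.9) × 100
= 5.6095%

(Intermediate values are shown rounded; full precision is carried through to the final answer.)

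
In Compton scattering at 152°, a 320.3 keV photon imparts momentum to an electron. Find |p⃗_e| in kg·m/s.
2.4331e-22 kg·m/s

The electron is initially at rest, so by conservation of momentum:
p⃗_e = p⃗₀ − p⃗'  (incident photon momentum minus scattered photon momentum)

Photon momentum magnitudes (p = h/λ = E/c):
λ₀ = hc/E₀ = 3.8709 pm → p₀ = h/λ₀ = 1.7118e-22 kg·m/s
Δλ = λ_C(1 − cos 152°) = 4.5686 pm
λ' = 8.4395 pm → p' = h/λ' = 7.8513e-23 kg·m/s

The scattered photon makes angle θ = 152° with the incident direction, so by the law of cosines:
|p⃗_e|² = p₀² + p'² − 2p₀p'cos θ
|p⃗_e|² = (1.7118e-22)² + (7.8513e-23)² − 2·1.7118e-22·7.8513e-23·cos(152°)
|p⃗_e| = 2.4331e-22 kg·m/s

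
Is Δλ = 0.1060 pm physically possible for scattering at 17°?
Yes, consistent

Calculate the expected shift for θ = 17°:

Δλ_expected = λ_C(1 - cos(17°))
Δλ_expected = 2.4263 × (1 - cos(17°))
Δλ_expected = 2.4263 × 0.0437
Δλ_expected = 0.1060 pm

Given shift: 0.1060 pm
Expected shift: 0.1060 pm
Difference: 0.0000 pm

The values match. This is consistent with Compton scattering at the stated angle.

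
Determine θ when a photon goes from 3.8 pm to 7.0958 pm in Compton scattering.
111.00°

First find the wavelength shift:
Δλ = λ' - λ = 7.0958 - 3.8 = 3.2958 pm

Using Δλ = λ_C(1 - cos θ), with λ_C = h/(m_e·c) ≈ 2.42631024 pm:
cos θ = 1 - Δλ/λ_C
cos θ = 1 - 3.2958/2.42631024
cos θ = -0.358359

θ = arccos(-0.358359)
θ = 111.00°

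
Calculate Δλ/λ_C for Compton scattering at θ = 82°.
0.8608 λ_C

The Compton shift formula is:
Δλ = λ_C(1 - cos θ)

Dividing both sides by λ_C:
Δλ/λ_C = 1 - cos θ

For θ = 82°:
Δλ/λ_C = 1 - cos(82°)
Δλ/λ_C = 1 - 0.1392
Δλ/λ_C = 0.8608

This means the shift is 0.8608 × λ_C = 2.0886 pm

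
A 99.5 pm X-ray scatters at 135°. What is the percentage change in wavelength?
4.1628%

Calculate the Compton shift:
Δλ = λ_C(1 - cos(135°))
Δλ = 2.4263 × (1 - cos(135°))
Δλ = 2.4263 × 1.7071
Δλ = 4.1420 pm

Percentage change:
(Δλ/λ₀) × 100 = (4.1420/99.5) × 100
= 4.1628%

(Intermediate values are shown rounded; full precision is carried through to the final answer.)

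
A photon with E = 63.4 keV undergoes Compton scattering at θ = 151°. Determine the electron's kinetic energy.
11.9634 keV

By energy conservation: K_e = E_initial - E_final

First find the scattered photon energy:
Initial wavelength: λ = hc/E = 19.5559 pm
Compton shift: Δλ = λ_C(1 - cos(151°)) = 4.5484 pm
Final wavelength: λ' = 19.5559 + 4.5484 = 24.1043 pm
Final photon energy: E' = hc/λ' = 51.4366 keV

Electron kinetic energy:
K_e = E - E' = 63.4000 - 51.4366 = 11.9634 keV

(Intermediate values are shown rounded; full precision is carried through to the final answer.)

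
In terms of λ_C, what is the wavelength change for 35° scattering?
0.1808 λ_C

The Compton shift formula is:
Δλ = λ_C(1 - cos θ)

Dividing both sides by λ_C:
Δλ/λ_C = 1 - cos θ

For θ = 35°:
Δλ/λ_C = 1 - cos(35°)
Δλ/λ_C = 1 - 0.8192
Δλ/λ_C = 0.1808

This means the shift is 0.1808 × λ_C = 0.4388 pm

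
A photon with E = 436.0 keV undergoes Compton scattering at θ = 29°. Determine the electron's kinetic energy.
42.1350 keV

By energy conservation: K_e = E_initial - E_final

First find the scattered photon energy:
Initial wavelength: λ = hc/E = 2.8437 pm
Compton shift: Δλ = λ_C(1 - cos(29°)) = 0.3042 pm
Final wavelength: λ' = 2.8437 + 0.3042 = 3.1479 pm
Final photon energy: E' = hc/λ' = 393.8650 keV

Electron kinetic energy:
K_e = E - E' = 436.0000 - 393.8650 = 42.1350 keV

(Intermediate values are shown rounded; full precision is carried through to the final answer.)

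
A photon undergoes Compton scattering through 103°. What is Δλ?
2.9721 pm

Using the Compton scattering formula:
Δλ = λ_C(1 - cos θ)

where λ_C = h/(m_e·c) ≈ 2.4263 pm is the Compton wavelength of an electron.

For θ = 103°:
cos(103°) = -0.2250
1 - cos(103°) = 1.2250

Δλ = 2.4263 × 1.2250
Δλ = 2.9721 pm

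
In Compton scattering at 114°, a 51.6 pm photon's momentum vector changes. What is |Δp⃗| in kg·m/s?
2.0875e-23 kg·m/s

Photon momentum magnitude is p = h/λ.

Initial momentum:
p₀ = h/λ = 6.6261e-34/5.1600e-11 = 1.2841e-23 kg·m/s

After scattering:
λ' = λ + Δλ = 51.6 + 3.4132 = 55.0132 pm
p' = h/λ' = 6.6261e-34/5.5013e-11 = 1.2045e-23 kg·m/s

Momentum is a vector; the scattered photon's direction makes angle θ = 114° with the incident direction. The magnitude of the vector change Δp⃗ = p⃗₀ − p⃗' is found from the law of cosines:
|Δp⃗|² = p₀² + p'² − 2p₀p'cos θ
|Δp⃗|² = (1.2841e-23)² + (1.2045e-23)² − 2·1.2841e-23·1.2045e-23·cos(114°)
|Δp⃗| = 2.0875e-23 kg·m/s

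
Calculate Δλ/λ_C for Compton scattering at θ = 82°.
0.8608 λ_C

The Compton shift formula is:
Δλ = λ_C(1 - cos θ)

Dividing both sides by λ_C:
Δλ/λ_C = 1 - cos θ

For θ = 82°:
Δλ/λ_C = 1 - cos(82°)
Δλ/λ_C = 1 - 0.1392
Δλ/λ_C = 0.8608

This means the shift is 0.8608 × λ_C = 2.0886 pm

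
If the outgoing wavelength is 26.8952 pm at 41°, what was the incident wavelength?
26.3000 pm

From λ' = λ + Δλ, we have λ = λ' - Δλ

First calculate the Compton shift:
Δλ = λ_C(1 - cos θ)
Δλ = 2.4263 × (1 - cos(41°))
Δλ = 2.4263 × 0.2453
Δλ = 0.5952 pm

Initial wavelength:
λ = λ' - Δλ
λ = 26.8952 - 0.5952
λ = 26.3000 pm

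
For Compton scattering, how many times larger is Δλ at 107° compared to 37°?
107° produces the larger shift by a factor of 6.418

Calculate both shifts using Δλ = λ_C(1 - cos θ):

For θ₁ = 37°:
Δλ₁ = 2.4263 × (1 - cos(37°))
Δλ₁ = 2.4263 × 0.2014
Δλ₁ = 0.4886 pm

For θ₂ = 107°:
Δλ₂ = 2.4263 × (1 - cos(107°))
Δλ₂ = 2.4263 × 1.2924
Δλ₂ = 3.1357 pm

The 107° angle produces the larger shift.
Ratio: 3.1357/0.4886 = 6.418

(Intermediate values are shown rounded; full precision is carried through to the final answer.)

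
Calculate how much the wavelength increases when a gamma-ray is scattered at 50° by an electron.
0.8667 pm

Using the Compton scattering formula:
Δλ = λ_C(1 - cos θ)

where λ_C = h/(m_e·c) ≈ 2.4263 pm is the Compton wavelength of an electron.

For θ = 50°:
cos(50°) = 0.6428
1 - cos(50°) = 0.3572

Δλ = 2.4263 × 0.3572
Δλ = 0.8667 pm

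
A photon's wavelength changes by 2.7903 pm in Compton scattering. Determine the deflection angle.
98.63°

From the Compton formula Δλ = λ_C(1 - cos θ), we can solve for θ:

cos θ = 1 - Δλ/λ_C

Given:
- Δλ = 2.7903 pm
- λ_C = h/(m_e·c) ≈ 2.42631024 pm

cos θ = 1 - 2.7903/2.42631024
cos θ = 1 - 1.150018
cos θ = -0.150018

θ = arccos(-0.150018)
θ = 98.63°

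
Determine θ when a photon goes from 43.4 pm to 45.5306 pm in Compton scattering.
83.00°

First find the wavelength shift:
Δλ = λ' - λ = 45.5306 - 43.4 = 2.1306 pm

Using Δλ = λ_C(1 - cos θ), with λ_C = h/(m_e·c) ≈ 2.42631024 pm:
cos θ = 1 - Δλ/λ_C
cos θ = 1 - 2.1306/2.42631024
cos θ = 0.121877

θ = arccos(0.121877)
θ = 83.00°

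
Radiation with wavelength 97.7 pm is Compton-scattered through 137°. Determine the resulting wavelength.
101.9008 pm

Using the Compton scattering formula:
λ' = λ + Δλ = λ + λ_C(1 - cos θ)

Given:
- Initial wavelength λ = 97.7 pm
- Scattering angle θ = 137°
- Compton wavelength λ_C ≈ 2.4263 pm

Calculate the shift:
Δλ = 2.4263 × (1 - cos(137°))
Δλ = 2.4263 × 1.7314
Δλ = 4.2008 pm

Final wavelength:
λ' = 97.7 + 4.2008 = 101.9008 pm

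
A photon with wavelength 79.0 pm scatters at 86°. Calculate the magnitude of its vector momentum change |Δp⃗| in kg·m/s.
1.1283e-23 kg·m/s

Photon momentum magnitude is p = h/λ.

Initial momentum:
p₀ = h/λ = 6.6261e-34/7.9000e-11 = 8.3874e-24 kg·m/s

After scattering:
λ' = λ + Δλ = 79.0 + 2.2571 = 81.2571 pm
p' = h/λ' = 6.6261e-34/8.1257e-11 = 8.1545e-24 kg·m/s

Momentum is a vector; the scattered photon's direction makes angle θ = 86° with the incident direction. The magnitude of the vector change Δp⃗ = p⃗₀ − p⃗' is found from the law of cosines:
|Δp⃗|² = p₀² + p'² − 2p₀p'cos θ
|Δp⃗|² = (8.3874e-24)² + (8.1545e-24)² − 2·8.3874e-24·8.1545e-24·cos(86°)
|Δp⃗| = 1.1283e-23 kg·m/s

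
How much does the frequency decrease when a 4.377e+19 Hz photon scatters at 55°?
5.744e+18 Hz (decrease)

Convert frequency to wavelength (c = 299792458 m/s):
λ₀ = c/f₀ = 299792458/4.377e+19 = 6.8492679e-12 m = 6.8493 pm

Calculate Compton shift:
Δλ = λ_C(1 - cos(55°)) = 1.0346 pm

Final wavelength:
λ' = λ₀ + Δλ = 6.8493 + 1.0346 = 7.8839 pm

Final frequency:
f' = c/λ' = 299792458/7.8839038e-12 = 3.8025890e+19 Hz

Frequency shift (decrease):
Δf = f₀ - f' = 4.377e+19 - 3.8025890e+19 = 5.744e+18 Hz

(Intermediate values are shown rounded; full precision is carried through to the final answer.)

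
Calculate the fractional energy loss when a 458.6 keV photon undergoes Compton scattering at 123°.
0.5809 (or 58.09%)

Calculate initial and final photon energies:

Initial: E₀ = 458.6 keV → λ₀ = 2.7035 pm
Compton shift: Δλ = 3.7478 pm
Final wavelength: λ' = 6.4513 pm
Final energy: E' = 192.1845 keV

Fractional energy loss:
(E₀ - E')/E₀ = (458.6000 - 192.1845)/458.6000
= 266.4155/458.6000
= 0.5809
= 58.09%

(Intermediate values are shown rounded; full precision is carried through to the final answer.)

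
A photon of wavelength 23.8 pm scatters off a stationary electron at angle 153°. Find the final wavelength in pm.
28.3882 pm

Using the Compton scattering formula:
λ' = λ + Δλ = λ + λ_C(1 - cos θ)

Given:
- Initial wavelength λ = 23.8 pm
- Scattering angle θ = 153°
- Compton wavelength λ_C ≈ 2.4263 pm

Calculate the shift:
Δλ = 2.4263 × (1 - cos(153°))
Δλ = 2.4263 × 1.8910
Δλ = 4.5882 pm

Final wavelength:
λ' = 23.8 + 4.5882 = 28.3882 pm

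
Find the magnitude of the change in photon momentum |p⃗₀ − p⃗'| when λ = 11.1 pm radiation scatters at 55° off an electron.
5.2970e-23 kg·m/s

Photon momentum magnitude is p = h/λ.

Initial momentum:
p₀ = h/λ = 6.6261e-34/1.1100e-11 = 5.9694e-23 kg·m/s

After scattering:
λ' = λ + Δλ = 11.1 + 1.0346 = 12.1346 pm
p' = h/λ' = 6.6261e-34/1.2135e-11 = 5.4605e-23 kg·m/s

Momentum is a vector; the scattered photon's direction makes angle θ = 55° with the incident direction. The magnitude of the vector change Δp⃗ = p⃗₀ − p⃗' is found from the law of cosines:
|Δp⃗|² = p₀² + p'² − 2p₀p'cos θ
|Δp⃗|² = (5.9694e-23)² + (5.4605e-23)² − 2·5.9694e-23·5.4605e-23·cos(55°)
|Δp⃗| = 5.2970e-23 kg·m/s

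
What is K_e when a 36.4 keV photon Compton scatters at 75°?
1.8254 keV

By energy conservation: K_e = E_initial - E_final

First find the scattered photon energy:
Initial wavelength: λ = hc/E = 34.0616 pm
Compton shift: Δλ = λ_C(1 - cos(75°)) = 1.7983 pm
Final wavelength: λ' = 34.0616 + 1.7983 = 35.8599 pm
Final photon energy: E' = hc/λ' = 34.5746 keV

Electron kinetic energy:
K_e = E - E' = 36.4000 - 34.5746 = 1.8254 keV

(Intermediate values are shown rounded; full precision is carried through to the final answer.)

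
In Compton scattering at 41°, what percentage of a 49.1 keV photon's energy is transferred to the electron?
0.0230 (or 2.30%)

Calculate initial and final photon energies:

Initial: E₀ = 49.1 keV → λ₀ = 25.2514 pm
Compton shift: Δλ = 0.5952 pm
Final wavelength: λ' = 25.8465 pm
Final energy: E' = 47.9694 keV

Fractional energy loss:
(E₀ - E')/E₀ = (49.1000 - 47.9694)/49.1000
= 1.1306/49.1000
= 0.0230
= 2.30%

(Intermediate values are shown rounded; full precision is carried through to the final answer.)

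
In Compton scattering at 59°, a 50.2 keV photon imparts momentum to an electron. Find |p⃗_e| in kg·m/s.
2.5843e-23 kg·m/s

The electron is initially at rest, so by conservation of momentum:
p⃗_e = p⃗₀ − p⃗'  (incident photon momentum minus scattered photon momentum)

Photon momentum magnitudes (p = h/λ = E/c):
λ₀ = hc/E₀ = 24.6980 pm → p₀ = h/λ₀ = 2.6828e-23 kg·m/s
Δλ = λ_C(1 − cos 59°) = 1.1767 pm
λ' = 25.8747 pm → p' = h/λ' = 2.5608e-23 kg·m/s

The scattered photon makes angle θ = 59° with the incident direction, so by the law of cosines:
|p⃗_e|² = p₀² + p'² − 2p₀p'cos θ
|p⃗_e|² = (2.6828e-23)² + (2.5608e-23)² − 2·2.6828e-23·2.5608e-23·cos(59°)
|p⃗_e| = 2.5843e-23 kg·m/s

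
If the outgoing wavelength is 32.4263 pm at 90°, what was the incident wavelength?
30.0000 pm

From λ' = λ + Δλ, we have λ = λ' - Δλ

First calculate the Compton shift:
Δλ = λ_C(1 - cos θ)
Δλ = 2.4263 × (1 - cos(90°))
Δλ = 2.4263 × 1.0000
Δλ = 2.4263 pm

Initial wavelength:
λ = λ' - Δλ
λ = 32.4263 - 2.4263
λ = 30.0000 pm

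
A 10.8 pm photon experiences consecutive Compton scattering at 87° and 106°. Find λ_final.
16.1944 pm

Apply Compton shift twice:

First scattering at θ₁ = 87°:
Δλ₁ = λ_C(1 - cos(87°))
Δλ₁ = 2.4263 × 0.9477
Δλ₁ = 2.2993 pm

After first scattering:
λ₁ = 10.8 + 2.2993 = 13.0993 pm

Second scattering at θ₂ = 106°:
Δλ₂ = λ_C(1 - cos(106°))
Δλ₂ = 2.4263 × 1.2756
Δλ₂ = 3.0951 pm

Final wavelength:
λ₂ = 13.0993 + 3.0951 = 16.1944 pm

Total shift: Δλ_total = 2.2993 + 3.0951 = 5.3944 pm

(Intermediate values are shown rounded; full precision is carried through to the final answer.)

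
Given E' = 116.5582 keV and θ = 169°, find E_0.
212.7000 keV

Convert final energy to wavelength (hc ≈ 1239.842 keV·pm):
λ' = hc/E' = 1239.842 / 116.5582 = 10.6371 pm

Calculate the Compton shift:
Δλ = λ_C(1 - cos(169°))
Δλ = 2.4263 × (1 - cos(169°))
Δλ = 4.8080 pm

Initial wavelength:
λ = λ' - Δλ = 10.6371 - 4.8080 = 5.8291 pm

Initial energy:
E = hc/λ = 1239.842 / 5.8291 = 212.7000 keV

(Intermediate values are shown rounded; full precision is carried through to the final answer.)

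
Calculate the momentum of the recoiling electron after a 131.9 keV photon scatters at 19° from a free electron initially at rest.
2.3128e-23 kg·m/s

The electron is initially at rest, so by conservation of momentum:
p⃗_e = p⃗₀ − p⃗'  (incident photon momentum minus scattered photon momentum)

Photon momentum magnitudes (p = h/λ = E/c):
λ₀ = hc/E₀ = 9.3999 pm → p₀ = h/λ₀ = 7.0491e-23 kg·m/s
Δλ = λ_C(1 − cos 19°) = 0.1322 pm
λ' = 9.5321 pm → p' = h/λ' = 6.9514e-23 kg·m/s

The scattered photon makes angle θ = 19° with the incident direction, so by the law of cosines:
|p⃗_e|² = p₀² + p'² − 2p₀p'cos θ
|p⃗_e|² = (7.0491e-23)² + (6.9514e-23)² − 2·7.0491e-23·6.9514e-23·cos(19°)
|p⃗_e| = 2.3128e-23 kg·m/s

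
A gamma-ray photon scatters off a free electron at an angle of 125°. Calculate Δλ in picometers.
3.8180 pm

Using the Compton scattering formula:
Δλ = λ_C(1 - cos θ)

where λ_C = h/(m_e·c) ≈ 2.4263 pm is the Compton wavelength of an electron.

For θ = 125°:
cos(125°) = -0.5736
1 - cos(125°) = 1.5736

Δλ = 2.4263 × 1.5736
Δλ = 3.8180 pm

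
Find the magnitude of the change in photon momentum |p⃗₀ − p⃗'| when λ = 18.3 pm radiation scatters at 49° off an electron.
2.9411e-23 kg·m/s

Photon momentum magnitude is p = h/λ.

Initial momentum:
p₀ = h/λ = 6.6261e-34/1.8300e-11 = 3.6208e-23 kg·m/s

After scattering:
λ' = λ + Δλ = 18.3 + 0.8345 = 19.1345 pm
p' = h/λ' = 6.6261e-34/1.9135e-11 = 3.4629e-23 kg·m/s

Momentum is a vector; the scattered photon's direction makes angle θ = 49° with the incident direction. The magnitude of the vector change Δp⃗ = p⃗₀ − p⃗' is found from the law of cosines:
|Δp⃗|² = p₀² + p'² − 2p₀p'cos θ
|Δp⃗|² = (3.6208e-23)² + (3.4629e-23)² − 2·3.6208e-23·3.4629e-23·cos(49°)
|Δp⃗| = 2.9411e-23 kg·m/s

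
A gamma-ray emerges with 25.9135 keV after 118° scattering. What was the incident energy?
28.0000 keV

Convert final energy to wavelength (hc ≈ 1239.842 keV·pm):
λ' = hc/E' = 1239.842 / 25.9135 = 47.8454 pm

Calculate the Compton shift:
Δλ = λ_C(1 - cos(118°))
Δλ = 2.4263 × (1 - cos(118°))
Δλ = 3.5654 pm

Initial wavelength:
λ = λ' - Δλ = 47.8454 - 3.5654 = 44.2800 pm

Initial energy:
E = hc/λ = 1239.842 / 44.2800 = 28.0000 keV

(Intermediate values are shown rounded; full precision is carried through to the final answer.)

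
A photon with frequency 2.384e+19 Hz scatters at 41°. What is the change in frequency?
1.077e+18 Hz (decrease)

Convert frequency to wavelength (c = 299792458 m/s):
λ₀ = c/f₀ = 299792458/2.384e+19 = 1.2575187e-11 m = 12.5752 pm

Calculate Compton shift:
Δλ = λ_C(1 - cos(41°)) = 0.5952 pm

Final wavelength:
λ' = λ₀ + Δλ = 12.5752 + 0.5952 = 13.1703 pm

Final frequency:
f' = c/λ' = 299792458/1.3170338e-11 = 2.2762701e+19 Hz

Frequency shift (decrease):
Δf = f₀ - f' = 2.384e+19 - 2.2762701e+19 = 1.077e+18 Hz

(Intermediate values are shown rounded; full precision is carried through to the final answer.)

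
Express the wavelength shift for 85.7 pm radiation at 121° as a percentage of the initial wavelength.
4.2893%

Calculate the Compton shift:
Δλ = λ_C(1 - cos(121°))
Δλ = 2.4263 × (1 - cos(121°))
Δλ = 2.4263 × 1.5150
Δλ = 3.6760 pm

Percentage change:
(Δλ/λ₀) × 100 = (3.6760/85.7) × 100
= 4.2893%

(Intermediate values are shown rounded; full precision is carried through to the final answer.)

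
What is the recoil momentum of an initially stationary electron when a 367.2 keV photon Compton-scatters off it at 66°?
1.8835e-22 kg·m/s

The electron is initially at rest, so by conservation of momentum:
p⃗_e = p⃗₀ − p⃗'  (incident photon momentum minus scattered photon momentum)

Photon momentum magnitudes (p = h/λ = E/c):
λ₀ = hc/E₀ = 3.3765 pm → p₀ = h/λ₀ = 1.9624e-22 kg·m/s
Δλ = λ_C(1 − cos 66°) = 1.4394 pm
λ' = 4.8159 pm → p' = h/λ' = 1.3759e-22 kg·m/s

The scattered photon makes angle θ = 66° with the incident direction, so by the law of cosines:
|p⃗_e|² = p₀² + p'² − 2p₀p'cos θ
|p⃗_e|² = (1.9624e-22)² + (1.3759e-22)² − 2·1.9624e-22·1.3759e-22·cos(66°)
|p⃗_e| = 1.8835e-22 kg·m/s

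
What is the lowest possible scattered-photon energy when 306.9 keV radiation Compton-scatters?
139.4254 keV (at θ = 180°)

The scattered photon has minimum energy when its wavelength is maximum, i.e., when the Compton shift Δλ = λ_C(1 − cos θ) is maximum. This occurs at θ = 180° (backscattering), giving Δλ_max = 2λ_C = 4.8526 pm.

Initial wavelength: λ₀ = hc/E₀ = 4.0399 pm
Maximum final wavelength: λ'_max = λ₀ + 2λ_C = 4.0399 + 4.8526 = 8.8925 pm
Minimum final energy: E'_min = hc/λ'_max = 139.4254 keV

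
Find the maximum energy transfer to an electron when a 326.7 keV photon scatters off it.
183.3270 keV

Maximum energy transfer occurs at θ = 180° (backscattering).

Initial photon: E₀ = 326.7 keV → λ₀ = 3.7950 pm

Maximum Compton shift (at 180°):
Δλ_max = 2λ_C = 2 × 2.4263 = 4.8526 pm

Final wavelength:
λ' = 3.7950 + 4.8526 = 8.6477 pm

Minimum photon energy (maximum energy to electron):
E'_min = hc/λ' = 143.3730 keV

Maximum electron kinetic energy:
K_max = E₀ - E'_min = 326.7000 - 143.3730 = 183.3270 keV

(Intermediate values are shown rounded; full precision is carried through to the final answer.)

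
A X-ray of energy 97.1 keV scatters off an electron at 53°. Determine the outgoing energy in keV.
90.2699 keV

First convert energy to wavelength:
λ = hc/E, with hc ≈ 1239.842 keV·pm (i.e. 1239.842 eV·nm)

For E = 97.1 keV = 97100 eV:
λ = 1239.842 keV·pm / 97.1 keV
λ = 12.7687 pm

Calculate the Compton shift:
Δλ = λ_C(1 - cos(53°)) = 2.4263 × 0.3982
Δλ = 0.9661 pm

Final wavelength:
λ' = 12.7687 + 0.9661 = 13.7348 pm

Final energy:
E' = hc/λ' = 1239.842 / 13.7348 = 90.2699 keV

(Intermediate values are shown rounded; full precision is carried through to the final answer.)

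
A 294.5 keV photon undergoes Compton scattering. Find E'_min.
136.8085 keV (at θ = 180°)

The scattered photon has minimum energy when its wavelength is maximum, i.e., when the Compton shift Δλ = λ_C(1 − cos θ) is maximum. This occurs at θ = 180° (backscattering), giving Δλ_max = 2λ_C = 4.8526 pm.

Initial wavelength: λ₀ = hc/E₀ = 4.2100 pm
Maximum final wavelength: λ'_max = λ₀ + 2λ_C = 4.2100 + 4.8526 = 9.0626 pm
Minimum final energy: E'_min = hc/λ'_max = 136.8085 keV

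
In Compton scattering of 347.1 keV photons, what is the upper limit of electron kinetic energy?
199.9312 keV

Maximum energy transfer occurs at θ = 180° (backscattering).

Initial photon: E₀ = 347.1 keV → λ₀ = 3.5720 pm

Maximum Compton shift (at 180°):
Δλ_max = 2λ_C = 2 × 2.4263 = 4.8526 pm

Final wavelength:
λ' = 3.5720 + 4.8526 = 8.4246 pm

Minimum photon energy (maximum energy to electron):
E'_min = hc/λ' = 147.1688 keV

Maximum electron kinetic energy:
K_max = E₀ - E'_min = 347.1000 - 147.1688 = 199.9312 keV

(Intermediate values are shown rounded; full precision is carried through to the final answer.)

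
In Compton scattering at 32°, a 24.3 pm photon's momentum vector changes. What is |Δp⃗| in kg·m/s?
1.4925e-23 kg·m/s

Photon momentum magnitude is p = h/λ.

Initial momentum:
p₀ = h/λ = 6.6261e-34/2.4300e-11 = 2.7268e-23 kg·m/s

After scattering:
λ' = λ + Δλ = 24.3 + 0.3687 = 24.6687 pm
p' = h/λ' = 6.6261e-34/2.4669e-11 = 2.6860e-23 kg·m/s

Momentum is a vector; the scattered photon's direction makes angle θ = 32° with the incident direction. The magnitude of the vector change Δp⃗ = p⃗₀ − p⃗' is found from the law of cosines:
|Δp⃗|² = p₀² + p'² − 2p₀p'cos θ
|Δp⃗|² = (2.7268e-23)² + (2.6860e-23)² − 2·2.7268e-23·2.6860e-23·cos(32°)
|Δp⃗| = 1.4925e-23 kg·m/s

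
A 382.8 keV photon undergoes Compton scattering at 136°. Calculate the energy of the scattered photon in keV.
167.3082 keV

First convert energy to wavelength:
λ = hc/E, with hc ≈ 1239.842 keV·pm (i.e. 1239.842 eV·nm)

For E = 382.8 keV = 382800 eV:
λ = 1239.842 keV·pm / 382.8 keV
λ = 3.2389 pm

Calculate the Compton shift:
Δλ = λ_C(1 - cos(136°)) = 2.4263 × 1.7193
Δλ = 4.1717 pm

Final wavelength:
λ' = 3.2389 + 4.1717 = 7.4105 pm

Final energy:
E' = hc/λ' = 1239.842 / 7.4105 = 167.3082 keV

(Intermediate values are shown rounded; full precision is carried through to the final answer.)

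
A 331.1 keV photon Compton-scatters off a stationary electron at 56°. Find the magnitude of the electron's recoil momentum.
1.5171e-22 kg·m/s

The electron is initially at rest, so by conservation of momentum:
p⃗_e = p⃗₀ − p⃗'  (incident photon momentum minus scattered photon momentum)

Photon momentum magnitudes (p = h/λ = E/c):
λ₀ = hc/E₀ = 3.7446 pm → p₀ = h/λ₀ = 1.7695e-22 kg·m/s
Δλ = λ_C(1 − cos 56°) = 1.0695 pm
λ' = 4.8141 pm → p' = h/λ' = 1.3764e-22 kg·m/s

The scattered photon makes angle θ = 56° with the incident direction, so by the law of cosines:
|p⃗_e|² = p₀² + p'² − 2p₀p'cos θ
|p⃗_e|² = (1.7695e-22)² + (1.3764e-22)² − 2·1.7695e-22·1.3764e-22·cos(56°)
|p⃗_e| = 1.5171e-22 kg·m/s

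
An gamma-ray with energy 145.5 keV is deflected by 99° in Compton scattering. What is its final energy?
109.4578 keV

First convert energy to wavelength:
λ = hc/E, with hc ≈ 1239.842 keV·pm (i.e. 1239.842 eV·nm)

For E = 145.5 keV = 145500 eV:
λ = 1239.842 keV·pm / 145.5 keV
λ = 8.5213 pm

Calculate the Compton shift:
Δλ = λ_C(1 - cos(99°)) = 2.4263 × 1.1564
Δλ = 2.8059 pm

Final wavelength:
λ' = 8.5213 + 2.8059 = 11.3271 pm

Final energy:
E' = hc/λ' = 1239.842 / 11.3271 = 109.4578 keV

(Intermediate values are shown rounded; full precision is carried through to the final answer.)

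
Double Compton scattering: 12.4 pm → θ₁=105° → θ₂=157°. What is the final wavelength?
20.1140 pm

Apply Compton shift twice:

First scattering at θ₁ = 105°:
Δλ₁ = λ_C(1 - cos(105°))
Δλ₁ = 2.4263 × 1.2588
Δλ₁ = 3.0543 pm

After first scattering:
λ₁ = 12.4 + 3.0543 = 15.4543 pm

Second scattering at θ₂ = 157°:
Δλ₂ = λ_C(1 - cos(157°))
Δλ₂ = 2.4263 × 1.9205
Δλ₂ = 4.6597 pm

Final wavelength:
λ₂ = 15.4543 + 4.6597 = 20.1140 pm

Total shift: Δλ_total = 3.0543 + 4.6597 = 7.7140 pm

(Intermediate values are shown rounded; full precision is carried through to the final answer.)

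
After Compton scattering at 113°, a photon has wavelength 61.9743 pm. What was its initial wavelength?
58.6000 pm

From λ' = λ + Δλ, we have λ = λ' - Δλ

First calculate the Compton shift:
Δλ = λ_C(1 - cos θ)
Δλ = 2.4263 × (1 - cos(113°))
Δλ = 2.4263 × 1.3907
Δλ = 3.3743 pm

Initial wavelength:
λ = λ' - Δλ
λ = 61.9743 - 3.3743
λ = 58.6000 pm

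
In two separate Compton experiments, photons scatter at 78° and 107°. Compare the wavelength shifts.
107° produces the larger shift by a factor of 1.632

Calculate both shifts using Δλ = λ_C(1 - cos θ):

For θ₁ = 78°:
Δλ₁ = 2.4263 × (1 - cos(78°))
Δλ₁ = 2.4263 × 0.7921
Δλ₁ = 1.9219 pm

For θ₂ = 107°:
Δλ₂ = 2.4263 × (1 - cos(107°))
Δλ₂ = 2.4263 × 1.2924
Δλ₂ = 3.1357 pm

The 107° angle produces the larger shift.
Ratio: 3.1357/1.9219 = 1.632

(Intermediate values are shown rounded; full precision is carried through to the final answer.)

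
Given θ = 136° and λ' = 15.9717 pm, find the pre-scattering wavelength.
11.8000 pm

From λ' = λ + Δλ, we have λ = λ' - Δλ

First calculate the Compton shift:
Δλ = λ_C(1 - cos θ)
Δλ = 2.4263 × (1 - cos(136°))
Δλ = 2.4263 × 1.7193
Δλ = 4.1717 pm

Initial wavelength:
λ = λ' - Δλ
λ = 15.9717 - 4.1717
λ = 11.8000 pm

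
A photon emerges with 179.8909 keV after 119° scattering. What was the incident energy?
376.8998 keV

Convert final energy to wavelength (hc ≈ 1239.842 keV·pm):
λ' = hc/E' = 1239.842 / 179.8909 = 6.8922 pm

Calculate the Compton shift:
Δλ = λ_C(1 - cos(119°))
Δλ = 2.4263 × (1 - cos(119°))
Δλ = 3.6026 pm

Initial wavelength:
λ = λ' - Δλ = 6.8922 - 3.6026 = 3.2896 pm

Initial energy:
E = hc/λ = 1239.842 / 3.2896 = 376.8998 keV

(Intermediate values are shown rounded; full precision is carried through to the final answer.)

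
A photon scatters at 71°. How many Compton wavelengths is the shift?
0.6744 λ_C

The Compton shift formula is:
Δλ = λ_C(1 - cos θ)

Dividing both sides by λ_C:
Δλ/λ_C = 1 - cos θ

For θ = 71°:
Δλ/λ_C = 1 - cos(71°)
Δλ/λ_C = 1 - 0.3256
Δλ/λ_C = 0.6744

This means the shift is 0.6744 × λ_C = 1.6364 pm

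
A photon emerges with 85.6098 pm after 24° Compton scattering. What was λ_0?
85.4000 pm

From λ' = λ + Δλ, we have λ = λ' - Δλ

First calculate the Compton shift:
Δλ = λ_C(1 - cos θ)
Δλ = 2.4263 × (1 - cos(24°))
Δλ = 2.4263 × 0.0865
Δλ = 0.2098 pm

Initial wavelength:
λ = λ' - Δλ
λ = 85.6098 - 0.2098
λ = 85.4000 pm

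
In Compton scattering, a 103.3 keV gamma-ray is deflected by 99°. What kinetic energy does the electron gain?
19.5733 keV

By energy conservation: K_e = E_initial - E_final

First find the scattered photon energy:
Initial wavelength: λ = hc/E = 12.0023 pm
Compton shift: Δλ = λ_C(1 - cos(99°)) = 2.8059 pm
Final wavelength: λ' = 12.0023 + 2.8059 = 14.8082 pm
Final photon energy: E' = hc/λ' = 83.7267 keV

Electron kinetic energy:
K_e = E - E' = 103.3000 - 83.7267 = 19.5733 keV

(Intermediate values are shown rounded; full precision is carried through to the final answer.)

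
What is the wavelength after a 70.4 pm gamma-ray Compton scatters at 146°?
74.8378 pm

Using the Compton scattering formula:
λ' = λ + Δλ = λ + λ_C(1 - cos θ)

Given:
- Initial wavelength λ = 70.4 pm
- Scattering angle θ = 146°
- Compton wavelength λ_C ≈ 2.4263 pm

Calculate the shift:
Δλ = 2.4263 × (1 - cos(146°))
Δλ = 2.4263 × 1.8290
Δλ = 4.4378 pm

Final wavelength:
λ' = 70.4 + 4.4378 = 74.8378 pm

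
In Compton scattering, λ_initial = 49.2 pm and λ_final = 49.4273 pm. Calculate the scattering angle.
25.00°

First find the wavelength shift:
Δλ = λ' - λ = 49.4273 - 49.2 = 0.2273 pm

Using Δλ = λ_C(1 - cos θ), with λ_C = h/(m_e·c) ≈ 2.42631024 pm:
cos θ = 1 - Δλ/λ_C
cos θ = 1 - 0.2273/2.42631024
cos θ = 0.906319

θ = arccos(0.906319)
θ = 25.00°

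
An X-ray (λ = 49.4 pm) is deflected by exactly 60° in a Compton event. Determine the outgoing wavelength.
50.6132 pm

Using the Compton formula: λ' = λ + λ_C(1 − cos θ)

For θ = 60°, cos θ = 1/2 (exact) = 0.5000, so:
1 − cos 60° = 1 − (1/2) = 0.5000

Δλ = λ_C × 0.5000 = 2.4263 × 0.5000 = 1.2132 pm

λ' = 49.4 + 1.2132 = 50.6132 pm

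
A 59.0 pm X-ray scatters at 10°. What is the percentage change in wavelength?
0.0625%

Calculate the Compton shift:
Δλ = λ_C(1 - cos(10°))
Δλ = 2.4263 × (1 - cos(10°))
Δλ = 2.4263 × 0.0152
Δλ = 0.0369 pm

Percentage change:
(Δλ/λ₀) × 100 = (0.0369/59.0) × 100
= 0.0625%

(Intermediate values are shown rounded; full precision is carried through to the final answer.)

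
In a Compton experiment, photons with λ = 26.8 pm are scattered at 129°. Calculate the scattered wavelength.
30.7532 pm

Using the Compton scattering formula:
λ' = λ + Δλ = λ + λ_C(1 - cos θ)

Given:
- Initial wavelength λ = 26.8 pm
- Scattering angle θ = 129°
- Compton wavelength λ_C ≈ 2.4263 pm

Calculate the shift:
Δλ = 2.4263 × (1 - cos(129°))
Δλ = 2.4263 × 1.6293
Δλ = 3.9532 pm

Final wavelength:
λ' = 26.8 + 3.9532 = 30.7532 pm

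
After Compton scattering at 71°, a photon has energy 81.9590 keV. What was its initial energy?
91.9000 keV

Convert final energy to wavelength (hc ≈ 1239.842 keV·pm):
λ' = hc/E' = 1239.842 / 81.9590 = 15.1276 pm

Calculate the Compton shift:
Δλ = λ_C(1 - cos(71°))
Δλ = 2.4263 × (1 - cos(71°))
Δλ = 1.6364 pm

Initial wavelength:
λ = λ' - Δλ = 15.1276 - 1.6364 = 13.4912 pm

Initial energy:
E = hc/λ = 1239.842 / 13.4912 = 91.9000 keV

(Intermediate values are shown rounded; full precision is carried through to the final answer.)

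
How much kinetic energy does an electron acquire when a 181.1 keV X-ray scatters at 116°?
61.1475 keV

By energy conservation: K_e = E_initial - E_final

First find the scattered photon energy:
Initial wavelength: λ = hc/E = 6.8462 pm
Compton shift: Δλ = λ_C(1 - cos(116°)) = 3.4899 pm
Final wavelength: λ' = 6.8462 + 3.4899 = 10.3361 pm
Final photon energy: E' = hc/λ' = 119.9525 keV

Electron kinetic energy:
K_e = E - E' = 181.1000 - 119.9525 = 61.1475 keV

(Intermediate values are shown rounded; full precision is carried through to the final answer.)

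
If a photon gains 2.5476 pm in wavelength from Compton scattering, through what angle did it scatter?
92.87°

From the Compton formula Δλ = λ_C(1 - cos θ), we can solve for θ:

cos θ = 1 - Δλ/λ_C

Given:
- Δλ = 2.5476 pm
- λ_C = h/(m_e·c) ≈ 2.42631024 pm

cos θ = 1 - 2.5476/2.42631024
cos θ = 1 - 1.049989
cos θ = -0.049989

θ = arccos(-0.049989)
θ = 92.87°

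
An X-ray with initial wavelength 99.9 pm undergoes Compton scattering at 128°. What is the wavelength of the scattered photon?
103.8201 pm

Using the Compton scattering formula:
λ' = λ + Δλ = λ + λ_C(1 - cos θ)

Given:
- Initial wavelength λ = 99.9 pm
- Scattering angle θ = 128°
- Compton wavelength λ_C ≈ 2.4263 pm

Calculate the shift:
Δλ = 2.4263 × (1 - cos(128°))
Δλ = 2.4263 × 1.6157
Δλ = 3.9201 pm

Final wavelength:
λ' = 99.9 + 3.9201 = 103.8201 pm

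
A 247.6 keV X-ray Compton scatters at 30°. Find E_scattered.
232.5066 keV

First convert energy to wavelength:
λ = hc/E, with hc ≈ 1239.842 keV·pm (i.e. 1239.842 eV·nm)

For E = 247.6 keV = 247600 eV:
λ = 1239.842 keV·pm / 247.6 keV
λ = 5.0074 pm

Calculate the Compton shift:
Δλ = λ_C(1 - cos(30°)) = 2.4263 × 0.1340
Δλ = 0.3251 pm

Final wavelength:
λ' = 5.0074 + 0.3251 = 5.3325 pm

Final energy:
E' = hc/λ' = 1239.842 / 5.3325 = 232.5066 keV

(Intermediate values are shown rounded; full precision is carried through to the final answer.)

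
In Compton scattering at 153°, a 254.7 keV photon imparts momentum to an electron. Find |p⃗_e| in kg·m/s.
2.0109e-22 kg·m/s

The electron is initially at rest, so by conservation of momentum:
p⃗_e = p⃗₀ − p⃗'  (incident photon momentum minus scattered photon momentum)

Photon momentum magnitudes (p = h/λ = E/c):
λ₀ = hc/E₀ = 4.8679 pm → p₀ = h/λ₀ = 1.3612e-22 kg·m/s
Δλ = λ_C(1 − cos 153°) = 4.5882 pm
λ' = 9.4560 pm → p' = h/λ' = 7.0072e-23 kg·m/s

The scattered photon makes angle θ = 153° with the incident direction, so by the law of cosines:
|p⃗_e|² = p₀² + p'² − 2p₀p'cos θ
|p⃗_e|² = (1.3612e-22)² + (7.0072e-23)² − 2·1.3612e-22·7.0072e-23·cos(153°)
|p⃗_e| = 2.0109e-22 kg·m/s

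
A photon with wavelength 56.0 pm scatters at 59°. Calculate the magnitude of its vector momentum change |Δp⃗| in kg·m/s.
1.1535e-23 kg·m/s

Photon momentum magnitude is p = h/λ.

Initial momentum:
p₀ = h/λ = 6.6261e-34/5.6000e-11 = 1.1832e-23 kg·m/s

After scattering:
λ' = λ + Δλ = 56.0 + 1.1767 = 57.1767 pm
p' = h/λ' = 6.6261e-34/5.7177e-11 = 1.1589e-23 kg·m/s

Momentum is a vector; the scattered photon's direction makes angle θ = 59° with the incident direction. The magnitude of the vector change Δp⃗ = p⃗₀ − p⃗' is found from the law of cosines:
|Δp⃗|² = p₀² + p'² − 2p₀p'cos θ
|Δp⃗|² = (1.1832e-23)² + (1.1589e-23)² − 2·1.1832e-23·1.1589e-23·cos(59°)
|Δp⃗| = 1.1535e-23 kg·m/s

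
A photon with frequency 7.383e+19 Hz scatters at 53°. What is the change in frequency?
1.419e+19 Hz (decrease)

Convert frequency to wavelength (c = 299792458 m/s):
λ₀ = c/f₀ = 299792458/7.383e+19 = 4.0605778e-12 m = 4.0606 pm

Calculate Compton shift:
Δλ = λ_C(1 - cos(53°)) = 0.9661 pm

Final wavelength:
λ' = λ₀ + Δλ = 4.0606 + 0.9661 = 5.0267 pm

Final frequency:
f' = c/λ' = 299792458/5.0266981e-12 = 5.9640037e+19 Hz

Frequency shift (decrease):
Δf = f₀ - f' = 7.383e+19 - 5.9640037e+19 = 1.419e+19 Hz

(Intermediate values are shown rounded; full precision is carried through to the final answer.)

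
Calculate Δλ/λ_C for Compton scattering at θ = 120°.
1.5000 λ_C

The Compton shift formula is:
Δλ = λ_C(1 - cos θ)

Dividing both sides by λ_C:
Δλ/λ_C = 1 - cos θ

For θ = 120°:
Δλ/λ_C = 1 - cos(120°)
Δλ/λ_C = 1 - -0.5000
Δλ/λ_C = 1.5000

This means the shift is 1.5000 × λ_C = 3.6395 pm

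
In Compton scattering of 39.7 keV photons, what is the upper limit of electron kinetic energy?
5.3391 keV

Maximum energy transfer occurs at θ = 180° (backscattering).

Initial photon: E₀ = 39.7 keV → λ₀ = 31.2303 pm

Maximum Compton shift (at 180°):
Δλ_max = 2λ_C = 2 × 2.4263 = 4.8526 pm

Final wavelength:
λ' = 31.2303 + 4.8526 = 36.0829 pm

Minimum photon energy (maximum energy to electron):
E'_min = hc/λ' = 34.3609 keV

Maximum electron kinetic energy:
K_max = E₀ - E'_min = 39.7000 - 34.3609 = 5.3391 keV

(Intermediate values are shown rounded; full precision is carried through to the final answer.)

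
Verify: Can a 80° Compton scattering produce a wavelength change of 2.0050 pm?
Yes, consistent

Calculate the expected shift for θ = 80°:

Δλ_expected = λ_C(1 - cos(80°))
Δλ_expected = 2.4263 × (1 - cos(80°))
Δλ_expected = 2.4263 × 0.8264
Δλ_expected = 2.0050 pm

Given shift: 2.0050 pm
Expected shift: 2.0050 pm
Difference: 0.0000 pm

The values match. This is consistent with Compton scattering at the stated angle.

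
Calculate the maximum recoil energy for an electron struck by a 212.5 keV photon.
96.4878 keV

Maximum energy transfer occurs at θ = 180° (backscattering).

Initial photon: E₀ = 212.5 keV → λ₀ = 5.8346 pm

Maximum Compton shift (at 180°):
Δλ_max = 2λ_C = 2 × 2.4263 = 4.8526 pm

Final wavelength:
λ' = 5.8346 + 4.8526 = 10.6872 pm

Minimum photon energy (maximum energy to electron):
E'_min = hc/λ' = 116.0122 keV

Maximum electron kinetic energy:
K_max = E₀ - E'_min = 212.5000 - 116.0122 = 96.4878 keV

(Intermediate values are shown rounded; full precision is carried through to the final answer.)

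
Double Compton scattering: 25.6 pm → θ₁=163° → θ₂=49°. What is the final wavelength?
31.1811 pm

Apply Compton shift twice:

First scattering at θ₁ = 163°:
Δλ₁ = λ_C(1 - cos(163°))
Δλ₁ = 2.4263 × 1.9563
Δλ₁ = 4.7466 pm

After first scattering:
λ₁ = 25.6 + 4.7466 = 30.3466 pm

Second scattering at θ₂ = 49°:
Δλ₂ = λ_C(1 - cos(49°))
Δλ₂ = 2.4263 × 0.3439
Δλ₂ = 0.8345 pm

Final wavelength:
λ₂ = 30.3466 + 0.8345 = 31.1811 pm

Total shift: Δλ_total = 4.7466 + 0.8345 = 5.5811 pm

(Intermediate values are shown rounded; full precision is carried through to the final answer.)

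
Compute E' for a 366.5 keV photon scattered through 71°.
247.0146 keV

First convert energy to wavelength:
λ = hc/E, with hc ≈ 1239.842 keV·pm (i.e. 1239.842 eV·nm)

For E = 366.5 keV = 366500 eV:
λ = 1239.842 keV·pm / 366.5 keV
λ = 3.3829 pm

Calculate the Compton shift:
Δλ = λ_C(1 - cos(71°)) = 2.4263 × 0.6744
Δλ = 1.6364 pm

Final wavelength:
λ' = 3.3829 + 1.6364 = 5.0193 pm

Final energy:
E' = hc/λ' = 1239.842 / 5.0193 = 247.0146 keV

(Intermediate values are shown rounded; full precision is carried through to the final answer.)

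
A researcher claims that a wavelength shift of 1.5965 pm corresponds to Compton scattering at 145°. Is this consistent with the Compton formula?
No, inconsistent

Calculate the expected shift for θ = 145°:

Δλ_expected = λ_C(1 - cos(145°))
Δλ_expected = 2.4263 × (1 - cos(145°))
Δλ_expected = 2.4263 × 1.8192
Δλ_expected = 4.4138 pm

Given shift: 1.5965 pm
Expected shift: 4.4138 pm
Difference: 2.8174 pm

The values do not match. The given shift corresponds to θ ≈ 70.0°, not 145°.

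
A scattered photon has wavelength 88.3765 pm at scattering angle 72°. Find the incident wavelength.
86.7000 pm

From λ' = λ + Δλ, we have λ = λ' - Δλ

First calculate the Compton shift:
Δλ = λ_C(1 - cos θ)
Δλ = 2.4263 × (1 - cos(72°))
Δλ = 2.4263 × 0.6910
Δλ = 1.6765 pm

Initial wavelength:
λ = λ' - Δλ
λ = 88.3765 - 1.6765
λ = 86.7000 pm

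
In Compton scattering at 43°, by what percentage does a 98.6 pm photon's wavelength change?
0.6611%

Calculate the Compton shift:
Δλ = λ_C(1 - cos(43°))
Δλ = 2.4263 × (1 - cos(43°))
Δλ = 2.4263 × 0.2686
Δλ = 0.6518 pm

Percentage change:
(Δλ/λ₀) × 100 = (0.6518/98.6) × 100
= 0.6611%

(Intermediate values are shown rounded; full precision is carried through to the final answer.)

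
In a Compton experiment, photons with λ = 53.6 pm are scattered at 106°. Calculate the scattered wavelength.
56.6951 pm

Using the Compton scattering formula:
λ' = λ + Δλ = λ + λ_C(1 - cos θ)

Given:
- Initial wavelength λ = 53.6 pm
- Scattering angle θ = 106°
- Compton wavelength λ_C ≈ 2.4263 pm

Calculate the shift:
Δλ = 2.4263 × (1 - cos(106°))
Δλ = 2.4263 × 1.2756
Δλ = 3.0951 pm

Final wavelength:
λ' = 53.6 + 3.0951 = 56.6951 pm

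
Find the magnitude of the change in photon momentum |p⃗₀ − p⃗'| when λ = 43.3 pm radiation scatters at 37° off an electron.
9.6584e-24 kg·m/s

Photon momentum magnitude is p = h/λ.

Initial momentum:
p₀ = h/λ = 6.6261e-34/4.3300e-11 = 1.5303e-23 kg·m/s

After scattering:
λ' = λ + Δλ = 43.3 + 0.4886 = 43.7886 pm
p' = h/λ' = 6.6261e-34/4.3789e-11 = 1.5132e-23 kg·m/s

Momentum is a vector; the scattered photon's direction makes angle θ = 37° with the incident direction. The magnitude of the vector change Δp⃗ = p⃗₀ − p⃗' is found from the law of cosines:
|Δp⃗|² = p₀² + p'² − 2p₀p'cos θ
|Δp⃗|² = (1.5303e-23)² + (1.5132e-23)² − 2·1.5303e-23·1.5132e-23·cos(37°)
|Δp⃗| = 9.6584e-24 kg·m/s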